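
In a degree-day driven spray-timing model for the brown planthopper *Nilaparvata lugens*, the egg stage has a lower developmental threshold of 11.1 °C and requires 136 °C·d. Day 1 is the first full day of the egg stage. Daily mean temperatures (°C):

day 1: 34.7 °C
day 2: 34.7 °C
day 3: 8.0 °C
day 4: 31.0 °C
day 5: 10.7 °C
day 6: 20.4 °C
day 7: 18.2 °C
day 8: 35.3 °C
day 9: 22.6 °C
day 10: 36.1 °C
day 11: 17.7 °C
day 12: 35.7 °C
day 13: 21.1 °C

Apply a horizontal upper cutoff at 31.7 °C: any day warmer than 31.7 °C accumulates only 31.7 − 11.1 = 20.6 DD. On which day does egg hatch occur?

Daily DD above 11.1 °C (capped at 20.6): 20.6, 20.6, 0.0, 19.9, 0.0, 9.3, 7.1, 20.6, 11.5, 20.6, 6.6, 20.6, 10.0.
Cumulative: 20.6, 41.2, 41.2, 61.1, 61.1, 70.4, 77.5, 98.1, 109.6, 130.2, 136.8, 157.4, 167.4.
The total first reaches 136 DD on day 11.

day 11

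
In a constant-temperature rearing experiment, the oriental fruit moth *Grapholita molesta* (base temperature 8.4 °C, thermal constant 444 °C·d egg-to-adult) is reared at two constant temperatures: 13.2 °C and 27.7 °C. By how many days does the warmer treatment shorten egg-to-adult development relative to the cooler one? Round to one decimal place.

At 13.2 °C: 444 / (13.2 − 8.4) = 444 / 4.8 = 92.500 d.
At 27.7 °C: 444 / (27.7 − 8.4) = 444 / 19.3 = 23.005 d.
Difference = |92.500 − 23.005| = 69.495 ≈ 69.5 days.

69.5 days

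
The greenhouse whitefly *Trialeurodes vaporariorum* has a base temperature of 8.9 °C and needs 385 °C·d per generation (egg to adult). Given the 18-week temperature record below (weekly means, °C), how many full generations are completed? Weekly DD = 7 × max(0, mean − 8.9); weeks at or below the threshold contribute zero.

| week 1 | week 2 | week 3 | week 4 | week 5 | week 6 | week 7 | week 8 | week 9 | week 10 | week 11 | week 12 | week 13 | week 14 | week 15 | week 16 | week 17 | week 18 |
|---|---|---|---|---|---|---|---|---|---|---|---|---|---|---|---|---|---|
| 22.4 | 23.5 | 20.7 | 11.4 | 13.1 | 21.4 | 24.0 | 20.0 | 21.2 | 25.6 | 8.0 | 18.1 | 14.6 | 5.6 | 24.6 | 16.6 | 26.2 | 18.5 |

3 generations

Weekly DD (7 × max(0, T̄ − 8.9)): 94.5, 102.2, 82.6, 17.5, 29.4, 87.5, 105.7, 77.7, 86.1, 116.9, 0.0, 64.4, 39.9, 0.0, 109.9, 53.9, 121.1, 67.2.
Season total = 1256.5 DD.
Complete generations = ⌊1256.5 / 385⌋ = 3.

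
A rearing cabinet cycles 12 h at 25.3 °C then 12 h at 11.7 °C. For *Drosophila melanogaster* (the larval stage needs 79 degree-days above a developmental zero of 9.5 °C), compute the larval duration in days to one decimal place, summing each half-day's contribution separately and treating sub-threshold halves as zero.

8.8 days

Day half: max(0, 25.3 − 9.5) × 0.5 = 15.8 × 0.5 = 7.90 DD.
Night half: max(0, 11.7 − 9.5) × 0.5 = 2.2 × 0.5 = 1.10 DD.
Per 24 h: 9.00 DD/day.
Duration = 79 / 9.00 = 8.778 ≈ 8.8 days.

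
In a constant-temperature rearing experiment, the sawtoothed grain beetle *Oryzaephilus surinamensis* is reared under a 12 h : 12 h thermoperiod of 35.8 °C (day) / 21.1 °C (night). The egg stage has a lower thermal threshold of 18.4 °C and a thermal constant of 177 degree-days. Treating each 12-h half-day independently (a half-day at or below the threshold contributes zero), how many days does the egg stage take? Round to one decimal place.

17.6 days

Day half: max(0, 35.8 − 18.4) × 0.5 = 17.4 × 0.5 = 8.70 DD.
Night half: max(0, 21.1 − 18.4) × 0.5 = 2.7 × 0.5 = 1.35 DD.
Per 24 h: 10.05 DD/day.
Duration = 177 / 10.05 = 17.612 ≈ 17.6 days.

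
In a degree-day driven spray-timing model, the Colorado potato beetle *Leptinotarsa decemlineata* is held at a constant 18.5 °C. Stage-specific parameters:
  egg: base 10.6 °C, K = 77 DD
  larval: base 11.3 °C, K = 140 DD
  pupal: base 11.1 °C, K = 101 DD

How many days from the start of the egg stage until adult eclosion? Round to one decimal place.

egg: 77 / (18.5 − 10.6) = 77 / 7.9 = 9.747 d.
larval: 140 / (18.5 − 11.3) = 140 / 7.2 = 19.444 d.
pupal: 101 / (18.5 − 11.1) = 101 / 7.4 = 13.649 d.
Sum = 42.840 ≈ 42.8 days.

42.8 days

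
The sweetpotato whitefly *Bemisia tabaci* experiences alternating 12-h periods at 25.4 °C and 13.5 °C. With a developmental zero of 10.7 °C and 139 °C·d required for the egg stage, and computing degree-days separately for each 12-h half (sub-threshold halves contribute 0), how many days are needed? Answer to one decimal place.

Day half: max(0, 25.4 − 10.7) × 0.5 = 14.7 × 0.5 = 7.35 DD.
Night half: max(0, 13.5 − 10.7) × 0.5 = 2.8 × 0.5 = 1.40 DD.
Per 24 h: 8.75 DD/day.
Duration = 139 / 8.75 = 15.886 ≈ 15.9 days.

15.9 days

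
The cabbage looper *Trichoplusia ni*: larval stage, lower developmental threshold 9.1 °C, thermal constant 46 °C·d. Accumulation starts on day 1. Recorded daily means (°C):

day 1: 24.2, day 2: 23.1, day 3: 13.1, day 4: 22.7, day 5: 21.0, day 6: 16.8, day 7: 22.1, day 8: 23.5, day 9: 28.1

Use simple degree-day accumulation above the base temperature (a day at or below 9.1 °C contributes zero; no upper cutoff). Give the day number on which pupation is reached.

day 4

Daily DD above 9.1 °C: 15.1, 14.0, 4.0, 13.6, 11.9, 7.7, 13.0, 14.4, 19.0.
Cumulative: 15.1, 29.1, 33.1, 46.7, 58.6, 66.3, 79.3, 93.7, 112.7.
The total first reaches 46 DD on day 4.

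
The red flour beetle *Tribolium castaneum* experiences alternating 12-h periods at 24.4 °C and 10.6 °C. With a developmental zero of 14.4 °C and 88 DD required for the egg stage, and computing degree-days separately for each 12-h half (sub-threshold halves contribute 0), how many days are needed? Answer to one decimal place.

17.6 days

Day half: max(0, 24.4 − 14.4) × 0.5 = 10.0 × 0.5 = 5.00 DD.
Night half: max(0, 10.6 − 14.4) × 0.5 = 0.0 × 0.5 = 0.00 DD.
Per 24 h: 5.00 DD/day.
Duration = 88 / 5.00 = 17.600 ≈ 17.6 days.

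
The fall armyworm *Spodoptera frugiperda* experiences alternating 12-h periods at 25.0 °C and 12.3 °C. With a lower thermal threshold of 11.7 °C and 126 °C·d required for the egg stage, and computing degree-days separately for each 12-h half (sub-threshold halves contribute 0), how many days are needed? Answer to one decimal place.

18.1 days

Day half: max(0, 25.0 − 11.7) × 0.5 = 13.3 × 0.5 = 6.65 DD.
Night half: max(0, 12.3 − 11.7) × 0.5 = 0.6 × 0.5 = 0.30 DD.
Per 24 h: 6.95 DD/day.
Duration = 126 / 6.95 = 18.129 ≈ 18.1 days.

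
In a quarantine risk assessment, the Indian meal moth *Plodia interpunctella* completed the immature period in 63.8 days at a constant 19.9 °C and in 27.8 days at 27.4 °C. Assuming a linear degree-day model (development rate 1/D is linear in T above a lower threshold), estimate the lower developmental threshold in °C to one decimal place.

14.1 °C

Under the model K = D·(T − T_b), so D₁·(T₁ − T_b) = D₂·(T₂ − T_b).
63.8·(19.9 − T_b) = 27.8·(27.4 − T_b)
T_b = (63.8·19.9 − 27.8·27.4) / (63.8 − 27.8) = 507.90 / 36.0 = 14.108 °C ≈ 14.1 °C.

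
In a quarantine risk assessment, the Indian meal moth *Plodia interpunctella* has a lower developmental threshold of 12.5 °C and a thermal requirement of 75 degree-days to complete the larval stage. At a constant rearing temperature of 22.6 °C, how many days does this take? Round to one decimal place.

Daily accumulation = 22.6 − 12.5 = 10.1 DD/day.
Duration = 75 / 10.1 = 7.426 ≈ 7.4 days.

7.4 days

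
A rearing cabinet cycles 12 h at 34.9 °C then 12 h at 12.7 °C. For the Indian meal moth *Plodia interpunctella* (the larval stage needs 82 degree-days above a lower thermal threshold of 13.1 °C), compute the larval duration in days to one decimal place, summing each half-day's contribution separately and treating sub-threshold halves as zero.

Day half: max(0, 34.9 − 13.1) × 0.5 = 21.8 × 0.5 = 10.90 DD.
Night half: max(0, 12.7 − 13.1) × 0.5 = 0.0 × 0.5 = 0.00 DD.
Per 24 h: 10.90 DD/day.
Duration = 82 / 10.90 = 7.523 ≈ 7.5 days.

7.5 days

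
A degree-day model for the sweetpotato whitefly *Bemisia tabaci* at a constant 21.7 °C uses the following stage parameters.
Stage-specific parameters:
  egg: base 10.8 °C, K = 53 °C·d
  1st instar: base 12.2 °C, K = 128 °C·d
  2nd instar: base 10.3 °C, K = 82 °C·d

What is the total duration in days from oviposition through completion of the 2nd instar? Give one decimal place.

egg: 53 / (21.7 − 10.8) = 53 / 10.9 = 4.862 d.
1st instar: 128 / (21.7 − 12.2) = 128 / 9.5 = 13.474 d.
2nd instar: 82 / (21.7 − 10.3) = 82 / 11.4 = 7.193 d.
Sum = 25.529 ≈ 25.5 days.

25.5 days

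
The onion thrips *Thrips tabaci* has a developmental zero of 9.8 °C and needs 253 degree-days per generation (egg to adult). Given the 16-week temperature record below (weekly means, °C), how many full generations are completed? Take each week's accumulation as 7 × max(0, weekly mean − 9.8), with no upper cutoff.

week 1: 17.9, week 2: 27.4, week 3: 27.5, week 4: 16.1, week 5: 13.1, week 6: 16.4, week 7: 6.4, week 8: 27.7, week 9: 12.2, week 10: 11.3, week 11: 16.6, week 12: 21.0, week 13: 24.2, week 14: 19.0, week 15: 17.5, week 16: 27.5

Weekly DD (7 × max(0, T̄ − 9.8)): 56.7, 123.2, 123.9, 44.1, 23.1, 46.2, 0.0, 125.3, 16.8, 10.5, 47.6, 78.4, 100.8, 64.4, 53.9, 123.9.
Season total = 1038.8 DD.
Complete generations = ⌊1038.8 / 253⌋ = 4.

4 generations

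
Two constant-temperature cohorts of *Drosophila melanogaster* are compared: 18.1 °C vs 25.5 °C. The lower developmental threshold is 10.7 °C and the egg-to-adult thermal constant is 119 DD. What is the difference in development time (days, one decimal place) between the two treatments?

8.0 days

At 18.1 °C: 119 / (18.1 − 10.7) = 119 / 7.4 = 16.081 d.
At 25.5 °C: 119 / (25.5 − 10.7) = 119 / 14.8 = 8.041 d.
Difference = |16.081 − 8.041| = 8.041 ≈ 8.0 days.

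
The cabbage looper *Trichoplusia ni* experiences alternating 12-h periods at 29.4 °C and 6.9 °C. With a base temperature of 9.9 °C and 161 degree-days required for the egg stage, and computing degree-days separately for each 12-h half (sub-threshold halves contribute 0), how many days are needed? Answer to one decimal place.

Day half: max(0, 29.4 − 9.9) × 0.5 = 19.5 × 0.5 = 9.75 DD.
Night half: max(0, 6.9 − 9.9) × 0.5 = 0.0 × 0.5 = 0.00 DD.
Per 24 h: 9.75 DD/day.
Duration = 161 / 9.75 = 16.513 ≈ 16.5 days.

16.5 days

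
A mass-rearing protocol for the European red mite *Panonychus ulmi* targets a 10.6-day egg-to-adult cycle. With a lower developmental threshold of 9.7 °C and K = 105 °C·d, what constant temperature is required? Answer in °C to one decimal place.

Required daily accumulation = 105 / 10.6 = 9.906 DD/day.
T = T_base + 9.906 = 9.7 + 9.906 = 19.606 ≈ 19.6 °C.

19.6 °C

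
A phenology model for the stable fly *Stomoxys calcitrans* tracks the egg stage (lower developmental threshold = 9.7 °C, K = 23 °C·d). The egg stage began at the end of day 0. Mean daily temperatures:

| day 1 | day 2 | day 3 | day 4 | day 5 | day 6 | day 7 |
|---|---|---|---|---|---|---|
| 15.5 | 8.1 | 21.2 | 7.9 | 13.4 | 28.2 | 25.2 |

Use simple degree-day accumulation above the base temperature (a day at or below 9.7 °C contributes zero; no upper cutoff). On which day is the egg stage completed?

day 6

Daily DD above 9.7 °C: 5.8, 0.0, 11.5, 0.0, 3.7, 18.5, 15.5.
Cumulative: 5.8, 5.8, 17.3, 17.3, 21.0, 39.5, 55.0.
The total first reaches 23 DD on day 6.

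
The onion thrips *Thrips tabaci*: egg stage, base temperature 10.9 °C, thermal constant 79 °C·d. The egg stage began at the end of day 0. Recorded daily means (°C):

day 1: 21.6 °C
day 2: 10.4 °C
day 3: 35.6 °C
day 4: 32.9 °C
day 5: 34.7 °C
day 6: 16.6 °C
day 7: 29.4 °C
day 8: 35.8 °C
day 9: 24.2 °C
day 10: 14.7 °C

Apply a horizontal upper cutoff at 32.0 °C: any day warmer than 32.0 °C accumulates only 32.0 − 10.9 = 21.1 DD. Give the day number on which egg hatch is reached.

Daily DD above 10.9 °C (capped at 21.1): 10.7, 0.0, 21.1, 21.1, 21.1, 5.7, 18.5, 21.1, 13.3, 3.8.
Cumulative: 10.7, 10.7, 31.8, 52.9, 74.0, 79.7, 98.2, 119.3, 132.6, 136.4.
The total first reaches 79 DD on day 6.

day 6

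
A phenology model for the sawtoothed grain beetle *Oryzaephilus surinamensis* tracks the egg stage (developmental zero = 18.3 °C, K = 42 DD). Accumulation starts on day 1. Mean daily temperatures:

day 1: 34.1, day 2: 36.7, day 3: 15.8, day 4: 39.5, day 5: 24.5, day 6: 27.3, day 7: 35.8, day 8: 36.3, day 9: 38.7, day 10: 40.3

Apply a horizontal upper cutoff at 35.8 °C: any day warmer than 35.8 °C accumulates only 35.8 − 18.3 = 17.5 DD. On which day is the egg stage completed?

Daily DD above 18.3 °C (capped at 17.5): 15.8, 17.5, 0.0, 17.5, 6.2, 9.0, 17.5, 17.5, 17.5, 17.5.
Cumulative: 15.8, 33.3, 33.3, 50.8, 57.0, 66.0, 83.5, 101.0, 118.5, 136.0.
The total first reaches 42 DD on day 4.

day 4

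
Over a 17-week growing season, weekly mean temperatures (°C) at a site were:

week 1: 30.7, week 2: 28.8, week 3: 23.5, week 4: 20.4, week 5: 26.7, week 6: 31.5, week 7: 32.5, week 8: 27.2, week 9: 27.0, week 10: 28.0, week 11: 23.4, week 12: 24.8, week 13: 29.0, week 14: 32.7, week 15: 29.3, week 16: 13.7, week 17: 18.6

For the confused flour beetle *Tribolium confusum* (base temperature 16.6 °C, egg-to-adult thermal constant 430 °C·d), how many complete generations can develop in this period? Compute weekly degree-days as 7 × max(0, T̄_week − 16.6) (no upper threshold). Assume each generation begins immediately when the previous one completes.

2 generations

Weekly DD (7 × max(0, T̄ − 16.6)): 98.7, 85.4, 48.3, 26.6, 70.7, 104.3, 111.3, 74.2, 72.8, 79.8, 47.6, 57.4, 86.8, 112.7, 88.9, 0.0, 14.0.
Season total = 1179.5 DD.
Complete generations = ⌊1179.5 / 430⌋ = 2.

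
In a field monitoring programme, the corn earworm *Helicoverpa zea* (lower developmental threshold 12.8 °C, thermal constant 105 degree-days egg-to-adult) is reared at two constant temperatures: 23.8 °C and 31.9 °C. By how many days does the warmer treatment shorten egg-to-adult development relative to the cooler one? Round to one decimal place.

4.0 days

At 23.8 °C: 105 / (23.8 − 12.8) = 105 / 11.0 = 9.545 d.
At 31.9 °C: 105 / (31.9 − 12.8) = 105 / 19.1 = 5.497 d.
Difference = |9.545 − 5.497| = 4.048 ≈ 4.0 days.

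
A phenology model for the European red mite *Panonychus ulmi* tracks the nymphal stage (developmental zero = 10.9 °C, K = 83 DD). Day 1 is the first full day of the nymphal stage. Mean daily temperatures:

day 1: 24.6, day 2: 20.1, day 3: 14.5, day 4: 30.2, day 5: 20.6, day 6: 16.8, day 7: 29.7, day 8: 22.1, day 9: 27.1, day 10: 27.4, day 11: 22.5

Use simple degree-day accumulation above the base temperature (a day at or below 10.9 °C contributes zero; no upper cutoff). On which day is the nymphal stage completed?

day 8

Daily DD above 10.9 °C: 13.7, 9.2, 3.6, 19.3, 9.7, 5.9, 18.8, 11.2, 16.2, 16.5, 11.6.
Cumulative: 13.7, 22.9, 26.5, 45.8, 55.5, 61.4, 80.2, 91.4, 107.6, 124.1, 135.7.
The total first reaches 83 DD on day 8.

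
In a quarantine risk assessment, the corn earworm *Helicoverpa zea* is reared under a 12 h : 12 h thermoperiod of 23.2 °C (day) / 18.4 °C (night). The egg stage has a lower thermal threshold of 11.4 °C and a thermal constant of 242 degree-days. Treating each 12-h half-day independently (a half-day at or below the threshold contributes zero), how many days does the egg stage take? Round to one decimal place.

25.7 days

Day half: max(0, 23.2 − 11.4) × 0.5 = 11.8 × 0.5 = 5.90 DD.
Night half: max(0, 18.4 − 11.4) × 0.5 = 7.0 × 0.5 = 3.50 DD.
Per 24 h: 9.40 DD/day.
Duration = 242 / 9.40 = 25.745 ≈ 25.7 days.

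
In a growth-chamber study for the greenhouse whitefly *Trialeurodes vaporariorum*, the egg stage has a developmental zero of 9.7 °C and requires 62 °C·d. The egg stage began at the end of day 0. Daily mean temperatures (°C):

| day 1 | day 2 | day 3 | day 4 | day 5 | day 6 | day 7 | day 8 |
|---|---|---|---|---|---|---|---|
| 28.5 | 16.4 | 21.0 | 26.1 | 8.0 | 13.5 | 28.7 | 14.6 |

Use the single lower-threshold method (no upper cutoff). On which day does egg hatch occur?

day 7

Daily DD above 9.7 °C: 18.8, 6.7, 11.3, 16.4, 0.0, 3.8, 19.0, 4.9.
Cumulative: 18.8, 25.5, 36.8, 53.2, 53.2, 57.0, 76.0, 80.9.
The total first reaches 62 DD on day 7.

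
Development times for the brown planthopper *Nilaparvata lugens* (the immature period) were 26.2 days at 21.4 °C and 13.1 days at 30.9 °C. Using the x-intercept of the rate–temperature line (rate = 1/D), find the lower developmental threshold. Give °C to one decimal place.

Linear rate model ⇒ the product D·(T − T_b) is constant across temperatures.
26.2·(21.4 − T_b) = 13.1·(30.9 − T_b)
T_b = (26.2·21.4 − 13.1·30.9) / (26.2 − 13.1) = 155.89 / 13.1 = 11.900 °C ≈ 11.9 °C.

11.9 °C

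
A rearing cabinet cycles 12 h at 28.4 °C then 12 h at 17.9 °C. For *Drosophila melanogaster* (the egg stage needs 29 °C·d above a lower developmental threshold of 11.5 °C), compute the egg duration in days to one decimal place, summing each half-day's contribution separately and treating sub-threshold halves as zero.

2.5 days

Day half: max(0, 28.4 − 11.5) × 0.5 = 16.9 × 0.5 = 8.45 DD.
Night half: max(0, 17.9 − 11.5) × 0.5 = 6.4 × 0.5 = 3.20 DD.
Per 24 h: 11.65 DD/day.
Duration = 29 / 11.65 = 2.489 ≈ 2.5 days.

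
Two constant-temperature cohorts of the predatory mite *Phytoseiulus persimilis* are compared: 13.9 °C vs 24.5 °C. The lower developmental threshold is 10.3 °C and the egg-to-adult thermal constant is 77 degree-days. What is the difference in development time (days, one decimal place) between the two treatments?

16.0 days

At 13.9 °C: 77 / (13.9 − 10.3) = 77 / 3.6 = 21.389 d.
At 24.5 °C: 77 / (24.5 − 10.3) = 77 / 14.2 = 5.423 d.
Difference = |21.389 − 5.423| = 15.966 ≈ 16.0 days.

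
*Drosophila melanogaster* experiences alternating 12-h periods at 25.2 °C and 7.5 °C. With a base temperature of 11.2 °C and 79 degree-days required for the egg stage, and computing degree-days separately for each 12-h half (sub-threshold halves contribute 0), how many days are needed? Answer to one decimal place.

Day half: max(0, 25.2 − 11.2) × 0.5 = 14.0 × 0.5 = 7.00 DD.
Night half: max(0, 7.5 − 11.2) × 0.5 = 0.0 × 0.5 = 0.00 DD.
Per 24 h: 7.00 DD/day.
Duration = 79 / 7.00 = 11.286 ≈ 11.3 days.

11.3 days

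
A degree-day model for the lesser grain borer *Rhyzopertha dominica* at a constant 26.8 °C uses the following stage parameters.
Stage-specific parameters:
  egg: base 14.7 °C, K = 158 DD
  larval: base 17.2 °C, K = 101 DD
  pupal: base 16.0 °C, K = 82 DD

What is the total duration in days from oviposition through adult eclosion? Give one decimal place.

egg: 158 / (26.8 − 14.7) = 158 / 12.1 = 13.058 d.
larval: 101 / (26.8 − 17.2) = 101 / 9.6 = 10.521 d.
pupal: 82 / (26.8 − 16.0) = 82 / 10.8 = 7.593 d.
Sum = 31.171 ≈ 31.2 days.

31.2 days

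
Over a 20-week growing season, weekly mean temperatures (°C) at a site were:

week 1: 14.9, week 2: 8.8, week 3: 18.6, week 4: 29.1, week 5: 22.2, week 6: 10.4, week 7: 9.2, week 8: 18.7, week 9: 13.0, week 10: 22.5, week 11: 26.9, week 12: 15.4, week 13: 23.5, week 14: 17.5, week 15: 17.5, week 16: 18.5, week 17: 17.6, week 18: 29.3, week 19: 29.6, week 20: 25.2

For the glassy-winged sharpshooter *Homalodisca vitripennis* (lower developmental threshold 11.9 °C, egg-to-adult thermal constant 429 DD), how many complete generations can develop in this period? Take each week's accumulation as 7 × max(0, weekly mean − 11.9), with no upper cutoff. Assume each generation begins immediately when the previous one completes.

2 generations

Weekly DD (7 × max(0, T̄ − 11.9)): 21.0, 0.0, 46.9, 120.4, 72.1, 0.0, 0.0, 47.6, 7.7, 74.2, 105.0, 24.5, 81.2, 39.2, 39.2, 46.2, 39.9, 121.8, 123.9, 93.1.
Season total = 1103.9 DD.
Complete generations = ⌊1103.9 / 429⌋ = 2.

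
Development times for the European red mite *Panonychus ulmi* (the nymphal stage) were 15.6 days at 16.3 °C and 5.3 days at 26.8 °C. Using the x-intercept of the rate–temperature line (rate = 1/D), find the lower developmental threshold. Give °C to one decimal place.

10.9 °C

Under the model K = D·(T − T_b), so D₁·(T₁ − T_b) = D₂·(T₂ − T_b).
15.6·(16.3 − T_b) = 5.3·(26.8 − T_b)
T_b = (15.6·16.3 − 5.3·26.8) / (15.6 − 5.3) = 112.24 / 10.3 = 10.897 °C ≈ 10.9 °C.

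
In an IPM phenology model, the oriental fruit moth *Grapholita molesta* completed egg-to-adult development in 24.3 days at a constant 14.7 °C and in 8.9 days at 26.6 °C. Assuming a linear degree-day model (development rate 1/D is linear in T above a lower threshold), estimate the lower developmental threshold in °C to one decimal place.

Equal thermal constants: D₁(T₁ − T_b) = D₂(T₂ − T_b).
24.3·(14.7 − T_b) = 8.9·(26.6 − T_b)
T_b = (24.3·14.7 − 8.9·26.6) / (24.3 − 8.9) = 120.47 / 15.4 = 7.823 °C ≈ 7.8 °C.

7.8 °C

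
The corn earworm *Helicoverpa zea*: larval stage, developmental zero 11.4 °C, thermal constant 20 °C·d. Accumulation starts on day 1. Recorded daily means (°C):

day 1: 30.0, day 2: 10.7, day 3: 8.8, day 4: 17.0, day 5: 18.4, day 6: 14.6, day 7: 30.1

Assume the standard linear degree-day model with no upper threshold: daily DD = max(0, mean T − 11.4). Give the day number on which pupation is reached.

day 4

Daily DD above 11.4 °C: 18.6, 0.0, 0.0, 5.6, 7.0, 3.2, 18.7.
Cumulative: 18.6, 18.6, 18.6, 24.2, 31.2, 34.4, 53.1.
The total first reaches 20 DD on day 4.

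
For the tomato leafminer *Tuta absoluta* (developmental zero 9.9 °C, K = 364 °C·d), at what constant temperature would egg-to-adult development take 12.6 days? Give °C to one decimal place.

38.8 °C

Required daily accumulation = 364 / 12.6 = 28.889 DD/day.
T = T_base + 28.889 = 9.9 + 28.889 = 38.789 ≈ 38.8 °C.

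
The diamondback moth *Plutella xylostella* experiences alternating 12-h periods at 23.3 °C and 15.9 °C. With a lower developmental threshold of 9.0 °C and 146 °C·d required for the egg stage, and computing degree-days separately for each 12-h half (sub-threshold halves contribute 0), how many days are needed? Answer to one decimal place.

13.8 days

Day half: max(0, 23.3 − 9.0) × 0.5 = 14.3 × 0.5 = 7.15 DD.
Night half: max(0, 15.9 − 9.0) × 0.5 = 6.9 × 0.5 = 3.45 DD.
Per 24 h: 10.60 DD/day.
Duration = 146 / 10.60 = 13.774 ≈ 13.8 days.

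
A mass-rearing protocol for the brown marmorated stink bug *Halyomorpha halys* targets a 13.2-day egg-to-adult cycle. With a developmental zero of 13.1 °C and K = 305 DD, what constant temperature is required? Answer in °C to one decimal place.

36.2 °C

Required daily accumulation = 305 / 13.2 = 23.106 DD/day.
T = T_base + 23.106 = 13.1 + 23.106 = 36.206 ≈ 36.2 °C.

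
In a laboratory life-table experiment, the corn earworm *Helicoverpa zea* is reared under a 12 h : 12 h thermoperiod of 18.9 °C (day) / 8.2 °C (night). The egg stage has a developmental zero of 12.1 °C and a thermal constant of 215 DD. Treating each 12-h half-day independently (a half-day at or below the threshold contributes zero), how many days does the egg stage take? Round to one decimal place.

63.2 days

Day half: max(0, 18.9 − 12.1) × 0.5 = 6.8 × 0.5 = 3.40 DD.
Night half: max(0, 8.2 − 12.1) × 0.5 = 0.0 × 0.5 = 0.00 DD.
Per 24 h: 3.40 DD/day.
Duration = 215 / 3.40 = 63.235 ≈ 63.2 days.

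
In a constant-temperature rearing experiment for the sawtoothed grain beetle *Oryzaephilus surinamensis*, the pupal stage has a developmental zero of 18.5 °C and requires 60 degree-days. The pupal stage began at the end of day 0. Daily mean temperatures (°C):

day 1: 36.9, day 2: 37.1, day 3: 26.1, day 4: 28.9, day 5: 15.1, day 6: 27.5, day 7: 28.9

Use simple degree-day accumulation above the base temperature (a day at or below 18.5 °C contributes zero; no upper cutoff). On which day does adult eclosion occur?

Daily DD above 18.5 °C: 18.4, 18.6, 7.6, 10.4, 0.0, 9.0, 10.4.
Cumulative: 18.4, 37.0, 44.6, 55.0, 55.0, 64.0, 74.4.
The total first reaches 60 DD on day 6.

day 6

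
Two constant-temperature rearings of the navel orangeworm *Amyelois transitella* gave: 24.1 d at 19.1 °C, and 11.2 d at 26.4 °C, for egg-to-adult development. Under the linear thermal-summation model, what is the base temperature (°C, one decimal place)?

Under the model K = D·(T − T_b), so D₁·(T₁ − T_b) = D₂·(T₂ − T_b).
24.1·(19.1 − T_b) = 11.2·(26.4 − T_b)
T_b = (24.1·19.1 − 11.2·26.4) / (24.1 − 11.2) = 164.63 / 12.9 = 12.762 °C ≈ 12.8 °C.

12.8 °C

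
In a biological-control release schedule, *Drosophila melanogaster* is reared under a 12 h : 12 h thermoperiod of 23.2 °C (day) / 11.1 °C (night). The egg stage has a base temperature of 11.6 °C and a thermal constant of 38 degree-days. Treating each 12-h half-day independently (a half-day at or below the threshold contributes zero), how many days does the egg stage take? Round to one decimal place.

Day half: max(0, 23.2 − 11.6) × 0.5 = 11.6 × 0.5 = 5.80 DD.
Night half: max(0, 11.1 − 11.6) × 0.5 = 0.0 × 0.5 = 0.00 DD.
Per 24 h: 5.80 DD/day.
Duration = 38 / 5.80 = 6.552 ≈ 6.6 days.

6.6 days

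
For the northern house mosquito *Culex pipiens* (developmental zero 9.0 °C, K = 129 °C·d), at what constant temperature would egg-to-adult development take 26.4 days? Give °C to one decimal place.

13.9 °C

Required daily accumulation = 129 / 26.4 = 4.886 DD/day.
T = T_base + 4.886 = 9.0 + 4.886 = 13.886 ≈ 13.9 °C.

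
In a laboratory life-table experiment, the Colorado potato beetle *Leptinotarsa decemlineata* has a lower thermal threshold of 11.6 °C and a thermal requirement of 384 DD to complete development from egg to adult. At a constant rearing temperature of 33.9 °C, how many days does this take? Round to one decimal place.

Daily accumulation = 33.9 − 11.6 = 22.3 DD/day.
Duration = 384 / 22.3 = 17.220 ≈ 17.2 days.

17.2 days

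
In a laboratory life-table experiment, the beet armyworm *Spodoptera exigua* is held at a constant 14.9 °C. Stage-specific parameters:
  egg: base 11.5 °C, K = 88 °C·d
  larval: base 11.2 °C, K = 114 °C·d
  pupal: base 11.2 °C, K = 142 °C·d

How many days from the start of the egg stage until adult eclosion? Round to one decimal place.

egg: 88 / (14.9 − 11.5) = 88 / 3.4 = 25.882 d.
larval: 114 / (14.9 − 11.2) = 114 / 3.7 = 30.811 d.
pupal: 142 / (14.9 − 11.2) = 142 / 3.7 = 38.378 d.
Sum = 95.072 ≈ 95.1 days.

95.1 days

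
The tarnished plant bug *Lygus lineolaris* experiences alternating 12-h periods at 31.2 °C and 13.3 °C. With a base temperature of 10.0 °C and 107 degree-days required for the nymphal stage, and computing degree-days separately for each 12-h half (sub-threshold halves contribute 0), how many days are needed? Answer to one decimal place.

8.7 days

Day half: max(0, 31.2 − 10.0) × 0.5 = 21.2 × 0.5 = 10.60 DD.
Night half: max(0, 13.3 − 10.0) × 0.5 = 3.3 × 0.5 = 1.65 DD.
Per 24 h: 12.25 DD/day.
Duration = 107 / 12.25 = 8.735 ≈ 8.7 days.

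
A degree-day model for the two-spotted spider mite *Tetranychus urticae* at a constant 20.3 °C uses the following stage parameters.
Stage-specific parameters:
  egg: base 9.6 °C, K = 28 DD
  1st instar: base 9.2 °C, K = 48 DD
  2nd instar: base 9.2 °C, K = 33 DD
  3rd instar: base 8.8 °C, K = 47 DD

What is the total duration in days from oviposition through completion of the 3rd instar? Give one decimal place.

14.0 days

egg: 28 / (20.3 − 9.6) = 28 / 10.7 = 2.617 d.
1st instar: 48 / (20.3 − 9.2) = 48 / 11.1 = 4.324 d.
2nd instar: 33 / (20.3 − 9.2) = 33 / 11.1 = 2.973 d.
3rd instar: 47 / (20.3 − 8.8) = 47 / 11.5 = 4.087 d.
Sum = 14.001 ≈ 14.0 days.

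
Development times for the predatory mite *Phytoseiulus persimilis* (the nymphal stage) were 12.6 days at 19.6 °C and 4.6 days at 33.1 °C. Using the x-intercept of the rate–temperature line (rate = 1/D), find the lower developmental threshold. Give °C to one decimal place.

Under the model K = D·(T − T_b), so D₁·(T₁ − T_b) = D₂·(T₂ − T_b).
12.6·(19.6 − T_b) = 4.6·(33.1 − T_b)
T_b = (12.6·19.6 − 4.6·33.1) / (12.6 − 4.6) = 94.70 / 8.0 = 11.838 °C ≈ 11.8 °C.

11.8 °C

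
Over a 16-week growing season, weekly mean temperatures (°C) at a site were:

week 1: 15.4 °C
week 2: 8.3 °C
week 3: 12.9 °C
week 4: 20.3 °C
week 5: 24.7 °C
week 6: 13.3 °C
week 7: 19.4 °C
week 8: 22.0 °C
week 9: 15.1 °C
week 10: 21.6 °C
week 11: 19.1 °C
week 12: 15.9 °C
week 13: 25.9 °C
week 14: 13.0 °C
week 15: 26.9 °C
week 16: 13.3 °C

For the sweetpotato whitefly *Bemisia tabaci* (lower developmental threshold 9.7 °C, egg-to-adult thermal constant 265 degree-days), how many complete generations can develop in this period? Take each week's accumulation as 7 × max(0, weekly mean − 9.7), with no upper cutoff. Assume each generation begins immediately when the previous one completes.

Weekly DD (7 × max(0, T̄ − 9.7)): 39.9, 0.0, 22.4, 74.2, 105.0, 25.2, 67.9, 86.1, 37.8, 83.3, 65.8, 43.4, 113.4, 23.1, 120.4, 25.2.
Season total = 933.1 DD.
Complete generations = ⌊933.1 / 265⌋ = 3.

3 generations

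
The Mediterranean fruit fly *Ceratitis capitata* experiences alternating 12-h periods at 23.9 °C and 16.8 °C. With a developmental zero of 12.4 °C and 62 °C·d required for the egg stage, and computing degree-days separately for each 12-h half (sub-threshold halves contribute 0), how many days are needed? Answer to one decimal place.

7.8 days

Day half: max(0, 23.9 − 12.4) × 0.5 = 11.5 × 0.5 = 5.75 DD.
Night half: max(0, 16.8 − 12.4) × 0.5 = 4.4 × 0.5 = 2.20 DD.
Per 24 h: 7.95 DD/day.
Duration = 62 / 7.95 = 7.799 ≈ 7.8 days.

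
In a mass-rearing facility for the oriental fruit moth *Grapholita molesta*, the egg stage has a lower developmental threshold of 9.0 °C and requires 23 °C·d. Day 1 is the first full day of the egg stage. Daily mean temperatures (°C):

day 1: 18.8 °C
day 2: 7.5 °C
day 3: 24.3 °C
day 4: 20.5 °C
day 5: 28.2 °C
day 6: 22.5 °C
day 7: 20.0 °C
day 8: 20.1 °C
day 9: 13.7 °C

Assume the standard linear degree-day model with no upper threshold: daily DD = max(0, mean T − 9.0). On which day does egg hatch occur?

day 3

Daily DD above 9.0 °C: 9.8, 0.0, 15.3, 11.5, 19.2, 13.5, 11.0, 11.1, 4.7.
Cumulative: 9.8, 9.8, 25.1, 36.6, 55.8, 69.3, 80.3, 91.4, 96.1.
The total first reaches 23 DD on day 3.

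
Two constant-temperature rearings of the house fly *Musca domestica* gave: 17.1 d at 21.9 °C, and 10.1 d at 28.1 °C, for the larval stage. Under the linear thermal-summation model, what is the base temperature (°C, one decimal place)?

Equal thermal constants: D₁(T₁ − T_b) = D₂(T₂ − T_b).
17.1·(21.9 − T_b) = 10.1·(28.1 − T_b)
T_b = (17.1·21.9 − 10.1·28.1) / (17.1 − 10.1) = 90.68 / 7.0 = 12.954 °C ≈ 13.0 °C.

13.0 °C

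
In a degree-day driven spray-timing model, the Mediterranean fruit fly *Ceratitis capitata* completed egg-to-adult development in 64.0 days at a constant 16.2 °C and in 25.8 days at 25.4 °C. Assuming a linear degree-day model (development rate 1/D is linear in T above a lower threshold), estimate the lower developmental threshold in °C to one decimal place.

10.0 °C

Linear rate model ⇒ the product D·(T − T_b) is constant across temperatures.
64.0·(16.2 − T_b) = 25.8·(25.4 − T_b)
T_b = (64.0·16.2 − 25.8·25.4) / (64.0 − 25.8) = 381.48 / 38.2 = 9.986 °C ≈ 10.0 °C.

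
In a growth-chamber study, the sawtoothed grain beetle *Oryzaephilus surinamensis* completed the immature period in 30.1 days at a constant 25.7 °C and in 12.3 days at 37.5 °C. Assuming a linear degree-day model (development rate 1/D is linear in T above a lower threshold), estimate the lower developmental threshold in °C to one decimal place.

17.5 °C

Linear rate model ⇒ the product D·(T − T_b) is constant across temperatures.
30.1·(25.7 − T_b) = 12.3·(37.5 − T_b)
T_b = (30.1·25.7 − 12.3·37.5) / (30.1 − 12.3) = 312.32 / 17.8 = 17.546 °C ≈ 17.5 °C.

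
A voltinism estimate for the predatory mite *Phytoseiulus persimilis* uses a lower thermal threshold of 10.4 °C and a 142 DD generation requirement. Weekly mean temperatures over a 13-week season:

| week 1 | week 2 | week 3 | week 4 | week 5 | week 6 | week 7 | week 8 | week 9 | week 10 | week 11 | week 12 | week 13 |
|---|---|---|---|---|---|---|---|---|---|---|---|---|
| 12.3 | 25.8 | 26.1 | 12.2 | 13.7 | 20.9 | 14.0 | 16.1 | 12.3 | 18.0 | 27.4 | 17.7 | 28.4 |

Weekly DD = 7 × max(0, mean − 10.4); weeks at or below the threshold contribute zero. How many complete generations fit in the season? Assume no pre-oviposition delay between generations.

5 generations

Weekly DD (7 × max(0, T̄ − 10.4)): 13.3, 107.8, 109.9, 12.6, 23.1, 73.5, 25.2, 39.9, 13.3, 53.2, 119.0, 51.1, 126.0.
Season total = 767.9 DD.
Complete generations = ⌊767.9 / 142⌋ = 5.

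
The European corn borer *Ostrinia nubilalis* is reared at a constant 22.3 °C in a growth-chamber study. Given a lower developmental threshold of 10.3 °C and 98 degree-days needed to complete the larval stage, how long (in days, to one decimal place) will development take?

Daily accumulation = 22.3 − 10.3 = 12.0 DD/day.
Duration = 98 / 12.0 = 8.167 ≈ 8.2 days.

8.2 days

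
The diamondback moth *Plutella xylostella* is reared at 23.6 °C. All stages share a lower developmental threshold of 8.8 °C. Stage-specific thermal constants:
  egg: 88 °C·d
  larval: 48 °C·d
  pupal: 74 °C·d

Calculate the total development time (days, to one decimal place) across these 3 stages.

14.2 days

Daily accumulation at 23.6 °C = 23.6 − 8.8 = 14.8 DD/day.
Total K = 88 + 48 + 74 = 210 DD.
Total duration = 210 / 14.8 = 14.189 ≈ 14.2 days.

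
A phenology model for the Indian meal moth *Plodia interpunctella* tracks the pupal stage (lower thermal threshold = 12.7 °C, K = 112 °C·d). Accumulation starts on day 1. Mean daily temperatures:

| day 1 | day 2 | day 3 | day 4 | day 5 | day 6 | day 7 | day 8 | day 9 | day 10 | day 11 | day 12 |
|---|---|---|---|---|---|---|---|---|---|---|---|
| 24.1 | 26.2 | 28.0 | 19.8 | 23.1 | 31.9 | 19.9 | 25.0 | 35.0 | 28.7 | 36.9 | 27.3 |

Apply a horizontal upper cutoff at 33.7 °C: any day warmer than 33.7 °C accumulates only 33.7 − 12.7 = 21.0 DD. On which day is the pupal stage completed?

Daily DD above 12.7 °C (capped at 21.0): 11.4, 13.5, 15.3, 7.1, 10.4, 19.2, 7.2, 12.3, 21.0, 16.0, 21.0, 14.6.
Cumulative: 11.4, 24.9, 40.2, 47.3, 57.7, 76.9, 84.1, 96.4, 117.4, 133.4, 154.4, 169.0.
The total first reaches 112 DD on day 9.

day 9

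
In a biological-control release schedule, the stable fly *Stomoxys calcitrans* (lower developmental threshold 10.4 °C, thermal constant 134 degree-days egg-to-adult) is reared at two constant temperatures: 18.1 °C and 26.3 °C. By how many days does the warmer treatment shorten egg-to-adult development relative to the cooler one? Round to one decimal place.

At 18.1 °C: 134 / (18.1 − 10.4) = 134 / 7.7 = 17.403 d.
At 26.3 °C: 134 / (26.3 − 10.4) = 134 / 15.9 = 8.428 d.
Difference = |17.403 − 8.428| = 8.975 ≈ 9.0 days.

9.0 days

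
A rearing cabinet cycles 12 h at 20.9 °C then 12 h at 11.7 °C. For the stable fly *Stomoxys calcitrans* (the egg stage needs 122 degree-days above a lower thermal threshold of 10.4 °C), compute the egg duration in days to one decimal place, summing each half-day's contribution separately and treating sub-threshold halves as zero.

Day half: max(0, 20.9 − 10.4) × 0.5 = 10.5 × 0.5 = 5.25 DD.
Night half: max(0, 11.7 − 10.4) × 0.5 = 1.3 × 0.5 = 0.65 DD.
Per 24 h: 5.90 DD/day.
Duration = 122 / 5.90 = 20.678 ≈ 20.7 days.

20.7 days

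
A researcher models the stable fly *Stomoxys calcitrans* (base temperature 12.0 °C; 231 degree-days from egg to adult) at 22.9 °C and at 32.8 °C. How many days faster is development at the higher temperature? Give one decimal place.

At 22.9 °C: 231 / (22.9 − 12.0) = 231 / 10.9 = 21.193 d.
At 32.8 °C: 231 / (32.8 − 12.0) = 231 / 20.8 = 11.106 d.
Difference = |21.193 − 11.106| = 10.087 ≈ 10.1 days.

10.1 days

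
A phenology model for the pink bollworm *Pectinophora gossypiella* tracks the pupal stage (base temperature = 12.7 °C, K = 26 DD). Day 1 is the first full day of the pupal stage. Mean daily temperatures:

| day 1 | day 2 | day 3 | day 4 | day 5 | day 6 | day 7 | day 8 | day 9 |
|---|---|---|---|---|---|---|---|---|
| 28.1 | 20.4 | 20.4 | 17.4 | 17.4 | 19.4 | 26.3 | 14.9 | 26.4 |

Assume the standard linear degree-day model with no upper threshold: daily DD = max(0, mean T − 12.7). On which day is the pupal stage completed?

day 3

Daily DD above 12.7 °C: 15.4, 7.7, 7.7, 4.7, 4.7, 6.7, 13.6, 2.2, 13.7.
Cumulative: 15.4, 23.1, 30.8, 35.5, 40.2, 46.9, 60.5, 62.7, 76.4.
The total first reaches 26 DD on day 3.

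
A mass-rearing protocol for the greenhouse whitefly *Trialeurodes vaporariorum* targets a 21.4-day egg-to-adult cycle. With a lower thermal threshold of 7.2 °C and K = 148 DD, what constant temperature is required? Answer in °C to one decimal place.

Required daily accumulation = 148 / 21.4 = 6.916 DD/day.
T = T_base + 6.916 = 7.2 + 6.916 = 14.116 ≈ 14.1 °C.

14.1 °C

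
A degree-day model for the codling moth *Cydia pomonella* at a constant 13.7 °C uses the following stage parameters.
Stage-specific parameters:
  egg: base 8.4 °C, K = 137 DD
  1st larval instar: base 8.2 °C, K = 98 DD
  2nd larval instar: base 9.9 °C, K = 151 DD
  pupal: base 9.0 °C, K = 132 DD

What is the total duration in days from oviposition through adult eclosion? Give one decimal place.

111.5 days

egg: 137 / (13.7 − 8.4) = 137 / 5.3 = 25.849 d.
1st larval instar: 98 / (13.7 − 8.2) = 98 / 5.5 = 17.818 d.
2nd larval instar: 151 / (13.7 − 9.9) = 151 / 3.8 = 39.737 d.
pupal: 132 / (13.7 − 9.0) = 132 / 4.7 = 28.085 d.
Sum = 111.489 ≈ 111.5 days.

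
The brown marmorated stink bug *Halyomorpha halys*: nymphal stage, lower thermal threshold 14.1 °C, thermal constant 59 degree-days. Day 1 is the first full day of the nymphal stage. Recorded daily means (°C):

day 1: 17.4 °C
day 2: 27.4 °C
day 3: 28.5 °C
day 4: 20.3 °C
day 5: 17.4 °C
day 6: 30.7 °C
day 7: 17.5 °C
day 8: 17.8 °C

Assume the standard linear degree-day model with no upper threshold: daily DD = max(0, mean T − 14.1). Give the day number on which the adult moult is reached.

Daily DD above 14.1 °C: 3.3, 13.3, 14.4, 6.2, 3.3, 16.6, 3.4, 3.7.
Cumulative: 3.3, 16.6, 31.0, 37.2, 40.5, 57.1, 60.5, 64.2.
The total first reaches 59 DD on day 7.

day 7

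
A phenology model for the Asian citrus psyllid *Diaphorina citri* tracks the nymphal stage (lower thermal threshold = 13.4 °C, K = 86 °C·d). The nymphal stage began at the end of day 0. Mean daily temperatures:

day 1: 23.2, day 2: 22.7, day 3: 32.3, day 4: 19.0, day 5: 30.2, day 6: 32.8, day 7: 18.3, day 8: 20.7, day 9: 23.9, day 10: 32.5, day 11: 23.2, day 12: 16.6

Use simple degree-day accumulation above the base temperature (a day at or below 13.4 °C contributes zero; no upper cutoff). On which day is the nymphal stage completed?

Daily DD above 13.4 °C: 9.8, 9.3, 18.9, 5.6, 16.8, 19.4, 4.9, 7.3, 10.5, 19.1, 9.8, 3.2.
Cumulative: 9.8, 19.1, 38.0, 43.6, 60.4, 79.8, 84.7, 92.0, 102.5, 121.6, 131.4, 134.6.
The total first reaches 86 DD on day 8.

day 8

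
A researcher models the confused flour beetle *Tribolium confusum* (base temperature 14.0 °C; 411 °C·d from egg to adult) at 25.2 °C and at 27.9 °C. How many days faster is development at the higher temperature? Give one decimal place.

At 25.2 °C: 411 / (25.2 − 14.0) = 411 / 11.2 = 36.696 d.
At 27.9 °C: 411 / (27.9 − 14.0) = 411 / 13.9 = 29.568 d.
Difference = |36.696 − 29.568| = 7.128 ≈ 7.1 days.

7.1 days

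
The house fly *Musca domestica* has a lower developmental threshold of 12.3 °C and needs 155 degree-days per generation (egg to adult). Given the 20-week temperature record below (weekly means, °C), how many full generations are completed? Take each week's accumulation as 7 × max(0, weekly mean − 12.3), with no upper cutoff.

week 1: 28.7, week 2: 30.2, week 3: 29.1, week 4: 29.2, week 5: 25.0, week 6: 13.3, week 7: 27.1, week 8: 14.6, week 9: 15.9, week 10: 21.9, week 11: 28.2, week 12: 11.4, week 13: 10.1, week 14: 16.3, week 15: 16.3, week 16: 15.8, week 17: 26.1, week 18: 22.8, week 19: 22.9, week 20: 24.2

Weekly DD (7 × max(0, T̄ − 12.3)): 114.8, 125.3, 117.6, 118.3, 88.9, 7.0, 103.6, 16.1, 25.2, 67.2, 111.3, 0.0, 0.0, 28.0, 28.0, 24.5, 96.6, 73.5, 74.2, 83.3.
Season total = 1303.4 DD.
Complete generations = ⌊1303.4 / 155⌋ = 8.

8 generations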